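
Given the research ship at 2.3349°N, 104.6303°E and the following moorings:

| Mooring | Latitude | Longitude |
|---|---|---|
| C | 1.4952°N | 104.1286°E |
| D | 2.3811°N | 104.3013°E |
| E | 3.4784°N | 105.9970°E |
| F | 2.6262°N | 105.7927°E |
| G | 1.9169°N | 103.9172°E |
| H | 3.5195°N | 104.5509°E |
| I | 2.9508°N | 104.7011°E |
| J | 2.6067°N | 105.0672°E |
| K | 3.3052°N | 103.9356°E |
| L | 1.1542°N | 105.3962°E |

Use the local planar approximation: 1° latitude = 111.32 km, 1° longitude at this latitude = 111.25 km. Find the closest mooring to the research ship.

Distances from 2.3349°N, 104.6303°E:
C: √((-0.8397·111.32)² + (-0.5017·111.25)²) = √(8737.651153 + 3115.216550) = 108.8709 km
D: √((0.0462·111.32)² + (-0.3290·111.25)²) = √(26.450284 + 1339.651502) = 36.9608 km
E: √((1.1435·111.32)² + (1.3667·111.25)²) = √(16203.869363 + 23117.796059) = 198.2969 km
F: √((0.2913·111.32)² + (1.1624·111.25)²) = √(1051.543794 + 16722.886489) = 133.3208 km
G: √((-0.4180·111.32)² + (-0.7131·111.25)²) = √(2165.204689 + 6293.625723) = 91.9719 km
H: √((1.1846·111.32)² + (-0.0794·111.25)²) = √(17389.610393 + 78.026306) = 132.1652 km
I: √((0.6159·111.32)² + (0.0708·111.25)²) = √(4700.746199 + 62.039252) = 69.0129 km
J: √((0.2718·111.32)² + (0.4369·111.25)²) = √(915.472494 + 2362.458176) = 57.2532 km
K: √((0.9703·111.32)² + (-0.6947·111.25)²) = √(11666.980126 + 5973.029189) = 132.8157 km
L: √((-1.1807·111.32)² + (0.7659·111.25)²) = √(17275.296969 + 7260.126341) = 156.6379 km
Minimum: D at 36.9608 km.

D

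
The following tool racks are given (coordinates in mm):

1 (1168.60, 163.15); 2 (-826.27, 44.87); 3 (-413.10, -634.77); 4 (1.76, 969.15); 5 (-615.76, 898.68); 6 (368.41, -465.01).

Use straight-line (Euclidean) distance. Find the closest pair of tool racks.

Pairwise distances:
4–5: 621.53 mm
2–3: 795.37 mm
3–6: 799.74 mm
2–5: 879.38 mm
1–6: 1017.29 mm
2–4: 1240.94 mm
2–6: 1298.94 mm
1–4: 1418.15 mm
4–6: 1480.29 mm
3–5: 1546.78 mm
3–4: 1656.70 mm
5–6: 1681.74 mm
1–3: 1771.57 mm
1–5: 1930.01 mm
1–2: 1998.37 mm
Closest pair: 4–5 at 621.53 mm.

4 and 5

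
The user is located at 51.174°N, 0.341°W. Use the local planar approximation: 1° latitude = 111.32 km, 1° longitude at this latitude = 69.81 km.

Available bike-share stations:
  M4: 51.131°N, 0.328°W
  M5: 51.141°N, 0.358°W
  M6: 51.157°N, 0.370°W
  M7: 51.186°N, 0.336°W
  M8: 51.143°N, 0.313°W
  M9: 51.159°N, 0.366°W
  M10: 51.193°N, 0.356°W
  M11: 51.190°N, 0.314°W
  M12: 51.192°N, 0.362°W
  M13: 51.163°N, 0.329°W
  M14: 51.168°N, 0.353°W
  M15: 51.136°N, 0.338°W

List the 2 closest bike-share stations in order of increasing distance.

Distances from 51.174°N, 0.341°W:
M4: 4.872 km
M5: 3.861 km
M6: 2.771 km
M7: 1.381 km
M8: 3.966 km
M9: 2.415 km
M10: 2.360 km
M11: 2.593 km
M12: 2.483 km
M13: 1.484 km
M14: 1.071 km
M15: 4.235 km
Sorted: M14 (1.071 km) < M7 (1.381 km) < M13 (1.484 km) < M10 (2.360 km) < …

M14, M7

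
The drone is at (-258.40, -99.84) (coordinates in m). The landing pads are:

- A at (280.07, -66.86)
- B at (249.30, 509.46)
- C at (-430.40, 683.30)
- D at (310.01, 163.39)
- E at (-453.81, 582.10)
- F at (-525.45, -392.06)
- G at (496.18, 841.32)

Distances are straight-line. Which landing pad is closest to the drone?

Distances from (-258.40, -99.84):
A: 539.48 m
B: 793.10 m
C: 801.81 m
D: 626.40 m
E: 709.39 m
F: 395.86 m
G: 1206.31 m
Minimum: F at 395.86 m.

F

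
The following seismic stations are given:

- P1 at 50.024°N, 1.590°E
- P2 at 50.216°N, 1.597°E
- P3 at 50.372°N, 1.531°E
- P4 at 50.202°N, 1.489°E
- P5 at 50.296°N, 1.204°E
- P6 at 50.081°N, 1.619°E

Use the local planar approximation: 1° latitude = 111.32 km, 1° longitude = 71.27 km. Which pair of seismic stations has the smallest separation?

P1 and P6

Pairwise distances:
P1–P2: √((0.192·111.32)² + (0.007·71.27)²) = √(456.82394 + 0.24889) = 21.379 km
P1–P3: √((0.348·111.32)² + (-0.059·71.27)²) = √(1500.73801 + 17.68144) = 38.967 km
P1–P4: √((0.178·111.32)² + (-0.101·71.27)²) = √(392.63264 + 51.81509) = 21.082 km
P1–P5: √((0.272·111.32)² + (-0.386·71.27)²) = √(916.82026 + 756.81220) = 40.910 km
P1–P6: √((0.057·111.32)² + (0.029·71.27)²) = √(40.26207 + 4.27179) = 6.673 km
P2–P3: √((0.156·111.32)² + (-0.066·71.27)²) = √(301.57518 + 22.12592) = 17.992 km
P2–P4: √((-0.014·111.32)² + (-0.108·71.27)²) = √(2.42886 + 59.24627) = 7.853 km
P2–P5: √((0.080·111.32)² + (-0.393·71.27)²) = √(79.30971 + 784.51024) = 29.391 km
P2–P6: √((-0.135·111.32)² + (0.022·71.27)²) = √(225.84680 + 2.45844) = 15.110 km
P3–P4: √((-0.170·111.32)² + (-0.042·71.27)²) = √(358.13292 + 8.96008) = 19.160 km
P3–P5: √((-0.076·111.32)² + (-0.327·71.27)²) = √(71.57701 + 543.13654) = 24.793 km
P3–P6: √((-0.291·111.32)² + (0.088·71.27)²) = √(1049.37901 + 39.33497) = 32.996 km
P4–P5: √((0.094·111.32)² + (-0.285·71.27)²) = √(109.49697 + 412.57531) = 22.849 km
P4–P6: √((-0.121·111.32)² + (0.130·71.27)²) = √(181.43336 + 85.84208) = 16.349 km
P5–P6: √((-0.215·111.32)² + (0.415·71.27)²) = √(572.82678 + 874.80189) = 38.048 km
Closest pair: P1–P6 at 6.673 km.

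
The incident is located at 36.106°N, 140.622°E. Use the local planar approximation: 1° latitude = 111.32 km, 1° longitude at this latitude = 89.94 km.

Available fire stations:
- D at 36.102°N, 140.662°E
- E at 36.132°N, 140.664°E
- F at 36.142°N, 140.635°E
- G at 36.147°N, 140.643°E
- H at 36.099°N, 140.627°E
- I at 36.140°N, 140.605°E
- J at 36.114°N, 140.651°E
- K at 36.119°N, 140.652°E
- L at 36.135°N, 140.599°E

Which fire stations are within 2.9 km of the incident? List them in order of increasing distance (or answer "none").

H, J

Distances from 36.106°N, 140.622°E:
D: 3.625 km
E: 4.759 km
F: 4.175 km
G: 4.939 km
H: 0.900 km
I: 4.082 km
J: 2.756 km
K: 3.062 km
L: 3.834 km
Threshold 2.9 km: H (0.900 km), J (2.756 km) are within range.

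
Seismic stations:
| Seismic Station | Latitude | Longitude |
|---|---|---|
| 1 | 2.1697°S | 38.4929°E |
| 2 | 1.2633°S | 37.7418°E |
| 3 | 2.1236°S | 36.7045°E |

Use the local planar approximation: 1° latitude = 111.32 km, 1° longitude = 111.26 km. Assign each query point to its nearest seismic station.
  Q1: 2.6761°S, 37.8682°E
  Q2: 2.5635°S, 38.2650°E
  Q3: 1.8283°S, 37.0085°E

Q1 at 2.6761°S, 37.8682°E:
  1: 89.4912 km
  2: 157.9004 km
  3: 143.3391 km
  → nearest: 1 (89.4912 km)
Q2 at 2.5635°S, 38.2650°E:
  1: 50.6428 km
  2: 156.0055 km
  3: 180.3950 km
  → nearest: 1 (50.6428 km)
Q3 at 1.8283°S, 37.0085°E:
  1: 169.4707 km
  2: 103.0161 km
  3: 47.1659 km
  → nearest: 3 (47.1659 km)

Q1→1; Q2→1; Q3→3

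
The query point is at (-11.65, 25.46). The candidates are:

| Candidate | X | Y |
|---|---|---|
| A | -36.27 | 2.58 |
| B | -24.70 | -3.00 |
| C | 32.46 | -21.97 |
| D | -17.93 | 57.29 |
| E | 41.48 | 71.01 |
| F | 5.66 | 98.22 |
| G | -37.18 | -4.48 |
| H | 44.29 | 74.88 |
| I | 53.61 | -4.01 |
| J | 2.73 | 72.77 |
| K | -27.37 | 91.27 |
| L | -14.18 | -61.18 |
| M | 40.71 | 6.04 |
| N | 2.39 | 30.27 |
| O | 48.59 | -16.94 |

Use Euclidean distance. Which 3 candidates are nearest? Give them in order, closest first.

Distances from (-11.65, 25.46):
A: 33.61
B: 31.31
C: 64.77
D: 32.44
E: 69.98
F: 74.79
G: 39.35
H: 74.64
I: 71.61
J: 49.45
K: 67.66
L: 86.68
M: 55.85
N: 14.84
O: 73.67
Sorted: N (14.84) < B (31.31) < D (32.44) < A (33.61) < G (39.35) < …

N, B, D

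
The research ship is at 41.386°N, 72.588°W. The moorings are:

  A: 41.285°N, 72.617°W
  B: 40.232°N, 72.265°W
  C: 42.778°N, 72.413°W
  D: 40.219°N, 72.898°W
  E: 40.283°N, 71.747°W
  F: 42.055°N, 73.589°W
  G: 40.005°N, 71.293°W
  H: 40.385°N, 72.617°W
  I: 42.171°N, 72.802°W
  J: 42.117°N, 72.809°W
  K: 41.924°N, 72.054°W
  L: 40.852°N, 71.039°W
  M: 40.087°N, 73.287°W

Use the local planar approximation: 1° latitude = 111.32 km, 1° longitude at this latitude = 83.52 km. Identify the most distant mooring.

G

Distances from 41.386°N, 72.588°W:
A: 11.501 km
B: 131.265 km
C: 155.645 km
D: 132.465 km
E: 141.457 km
F: 111.963 km
G: 187.968 km
H: 111.458 km
I: 89.195 km
J: 83.442 km
K: 74.672 km
L: 142.376 km
M: 155.945 km
Maximum: G at 187.968 km.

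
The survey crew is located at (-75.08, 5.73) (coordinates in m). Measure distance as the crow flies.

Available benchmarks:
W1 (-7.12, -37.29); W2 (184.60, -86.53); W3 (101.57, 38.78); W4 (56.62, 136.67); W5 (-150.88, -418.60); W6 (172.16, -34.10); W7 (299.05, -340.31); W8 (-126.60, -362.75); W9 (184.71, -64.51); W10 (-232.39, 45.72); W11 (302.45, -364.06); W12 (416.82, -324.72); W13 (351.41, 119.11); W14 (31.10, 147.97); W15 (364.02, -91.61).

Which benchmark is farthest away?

Distances from (-75.08, 5.73):
W1: 80.43 m
W2: 275.58 m
W3: 179.72 m
W4: 185.72 m
W5: 431.05 m
W6: 250.43 m
W7: 509.62 m
W8: 372.06 m
W9: 269.12 m
W10: 162.31 m
W11: 528.46 m
W12: 592.59 m
W13: 441.30 m
W14: 177.50 m
W15: 449.76 m
Maximum: W12 at 592.59 m.

W12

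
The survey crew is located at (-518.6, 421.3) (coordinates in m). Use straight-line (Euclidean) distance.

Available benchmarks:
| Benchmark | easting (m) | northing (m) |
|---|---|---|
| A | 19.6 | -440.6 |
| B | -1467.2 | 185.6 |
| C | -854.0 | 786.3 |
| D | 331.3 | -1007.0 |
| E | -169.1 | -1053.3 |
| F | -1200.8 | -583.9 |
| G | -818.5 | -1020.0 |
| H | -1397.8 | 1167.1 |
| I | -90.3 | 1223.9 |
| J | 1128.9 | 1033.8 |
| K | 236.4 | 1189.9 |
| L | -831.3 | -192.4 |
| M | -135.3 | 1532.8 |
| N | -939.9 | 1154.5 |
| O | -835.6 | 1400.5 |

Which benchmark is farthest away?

J

Distances from (-518.6, 421.3):
A: √((538.2)² + (-861.9)²) = √(289659.240 + 742871.610) = 1016.1 m
B: √((-948.6)² + (-235.7)²) = √(899841.960 + 55554.490) = 977.4 m
C: √((-335.4)² + (365.0)²) = √(112493.160 + 133225.000) = 495.7 m
D: √((849.9)² + (-1428.3)²) = √(722330.010 + 2040040.890) = 1662.0 m
E: √((349.5)² + (-1474.6)²) = √(122150.250 + 2174445.160) = 1515.5 m
F: √((-682.2)² + (-1005.2)²) = √(465396.840 + 1010427.040) = 1214.8 m
G: √((-299.9)² + (-1441.3)²) = √(89940.010 + 2077345.690) = 1472.2 m
H: √((-879.2)² + (745.8)²) = √(772992.640 + 556217.640) = 1152.9 m
I: √((428.3)² + (802.6)²) = √(183440.890 + 644166.760) = 909.7 m
J: √((1647.5)² + (612.5)²) = √(2714256.250 + 375156.250) = 1757.7 m
K: √((755.0)² + (768.6)²) = √(570025.000 + 590745.960) = 1077.4 m
L: √((-312.7)² + (-613.7)²) = √(97781.290 + 376627.690) = 688.8 m
M: √((383.3)² + (1111.5)²) = √(146918.890 + 1235432.250) = 1175.7 m
N: √((-421.3)² + (733.2)²) = √(177493.690 + 537582.240) = 845.6 m
O: √((-317.0)² + (979.2)²) = √(100489.000 + 958832.640) = 1029.2 m
Maximum: J at 1757.7 m.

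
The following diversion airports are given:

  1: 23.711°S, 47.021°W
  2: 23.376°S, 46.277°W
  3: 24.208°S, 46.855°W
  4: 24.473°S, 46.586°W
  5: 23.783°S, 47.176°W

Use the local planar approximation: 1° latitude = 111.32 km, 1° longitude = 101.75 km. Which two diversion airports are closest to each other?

Pairwise distances:
1–5: 17.691 km
3–4: 40.242 km
3–5: 57.490 km
1–3: 57.847 km
1–2: 84.389 km
1–4: 95.679 km
4–5: 97.487 km
2–5: 102.079 km
2–3: 109.713 km
2–4: 126.101 km
Closest pair: 1–5 at 17.691 km.

1 and 5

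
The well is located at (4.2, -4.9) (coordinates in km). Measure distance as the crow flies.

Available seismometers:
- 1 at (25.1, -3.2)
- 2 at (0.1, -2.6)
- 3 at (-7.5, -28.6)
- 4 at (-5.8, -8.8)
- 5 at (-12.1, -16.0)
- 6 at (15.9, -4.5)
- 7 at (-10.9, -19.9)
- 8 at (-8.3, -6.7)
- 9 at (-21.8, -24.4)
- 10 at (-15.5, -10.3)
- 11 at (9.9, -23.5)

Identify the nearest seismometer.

2

Distances from (4.2, -4.9):
1: √((20.9)² + (1.7)²) = √(436.810 + 2.890) = 21.0 km
2: √((-4.1)² + (2.3)²) = √(16.810 + 5.290) = 4.7 km
3: √((-11.7)² + (-23.7)²) = √(136.890 + 561.690) = 26.4 km
4: √((-10.0)² + (-3.9)²) = √(100.000 + 15.210) = 10.7 km
5: √((-16.3)² + (-11.1)²) = √(265.690 + 123.210) = 19.7 km
6: √((11.7)² + (0.4)²) = √(136.890 + 0.160) = 11.7 km
7: √((-15.1)² + (-15.0)²) = √(228.010 + 225.000) = 21.3 km
8: √((-12.5)² + (-1.8)²) = √(156.250 + 3.240) = 12.6 km
9: √((-26.0)² + (-19.5)²) = √(676.000 + 380.250) = 32.5 km
10: √((-19.7)² + (-5.4)²) = √(388.090 + 29.160) = 20.4 km
11: √((5.7)² + (-18.6)²) = √(32.490 + 345.960) = 19.5 km
Minimum: 2 at 4.7 km.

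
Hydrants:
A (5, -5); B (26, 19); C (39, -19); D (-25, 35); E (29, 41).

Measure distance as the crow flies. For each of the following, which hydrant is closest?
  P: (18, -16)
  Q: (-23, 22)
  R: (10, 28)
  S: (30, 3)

P at (18, -16):
  A: 17.0
  B: 35.9
  C: 21.2
  D: 66.7
  E: 58.1
  → nearest: A (17.0)
Q at (-23, 22):
  A: 38.9
  B: 49.1
  C: 74.3
  D: 13.2
  E: 55.4
  → nearest: D (13.2)
R at (10, 28):
  A: 33.4
  B: 18.4
  C: 55.2
  D: 35.7
  E: 23.0
  → nearest: B (18.4)
S at (30, 3):
  A: 26.2
  B: 16.5
  C: 23.8
  D: 63.6
  E: 38.0
  → nearest: B (16.5)

P→A; Q→D; R→B; S→B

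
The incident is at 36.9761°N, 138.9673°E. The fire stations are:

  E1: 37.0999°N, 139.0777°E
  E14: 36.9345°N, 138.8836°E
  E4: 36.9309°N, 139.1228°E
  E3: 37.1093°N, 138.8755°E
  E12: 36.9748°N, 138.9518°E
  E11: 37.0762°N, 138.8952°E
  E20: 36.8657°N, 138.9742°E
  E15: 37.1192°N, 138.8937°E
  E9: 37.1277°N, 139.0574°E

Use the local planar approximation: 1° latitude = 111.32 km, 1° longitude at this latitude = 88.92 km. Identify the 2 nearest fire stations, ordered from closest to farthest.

Distances from 36.9761°N, 138.9673°E:
E1: √((0.1238·111.32)² + (0.1104·88.92)²) = √(189.927427 + 96.368934) = 16.9203 km
E14: √((-0.0416·111.32)² + (-0.0837·88.92)²) = √(21.445346 + 55.392354) = 8.7657 km
E4: √((-0.0452·111.32)² + (0.1555·88.92)²) = √(25.317643 + 191.187588) = 14.7141 km
E3: √((0.1332·111.32)² + (-0.0918·88.92)²) = √(219.864365 + 66.632218) = 16.9262 km
E12: √((-0.0013·111.32)² + (-0.0155·88.92)²) = √(0.020943 + 1.899601) = 1.3858 km
E11: √((0.1001·111.32)² + (-0.0721·88.92)²) = √(124.169391 + 41.102614) = 12.8558 km
E20: √((-0.1104·111.32)² + (0.0069·88.92)²) = √(151.037414 + 0.376441) = 12.3050 km
E15: √((0.1431·111.32)² + (-0.0736·88.92)²) = √(253.761459 + 42.830637) = 17.2218 km
E9: √((0.1516·111.32)² + (0.0901·88.92)²) = √(284.803156 + 64.187209) = 18.6813 km
Sorted: E12 (1.3858 km) < E14 (8.7657 km) < E20 (12.3050 km) < E11 (12.8558 km) < …

E12, E14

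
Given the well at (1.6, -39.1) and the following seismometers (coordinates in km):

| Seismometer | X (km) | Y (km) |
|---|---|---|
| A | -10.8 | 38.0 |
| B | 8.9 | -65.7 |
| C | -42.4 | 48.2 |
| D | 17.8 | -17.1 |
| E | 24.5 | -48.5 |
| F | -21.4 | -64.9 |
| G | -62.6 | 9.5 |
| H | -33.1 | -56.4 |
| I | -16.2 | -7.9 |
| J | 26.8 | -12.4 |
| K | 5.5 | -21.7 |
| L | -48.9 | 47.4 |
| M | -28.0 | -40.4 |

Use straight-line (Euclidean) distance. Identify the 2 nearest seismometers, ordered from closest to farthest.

Distances from (1.6, -39.1):
A: 78.1 km
B: 27.6 km
C: 97.8 km
D: 27.3 km
E: 24.8 km
F: 34.6 km
G: 80.5 km
H: 38.8 km
I: 35.9 km
J: 36.7 km
K: 17.8 km
L: 100.2 km
M: 29.6 km
Sorted: K (17.8 km) < E (24.8 km) < D (27.3 km) < B (27.6 km) < …

K, E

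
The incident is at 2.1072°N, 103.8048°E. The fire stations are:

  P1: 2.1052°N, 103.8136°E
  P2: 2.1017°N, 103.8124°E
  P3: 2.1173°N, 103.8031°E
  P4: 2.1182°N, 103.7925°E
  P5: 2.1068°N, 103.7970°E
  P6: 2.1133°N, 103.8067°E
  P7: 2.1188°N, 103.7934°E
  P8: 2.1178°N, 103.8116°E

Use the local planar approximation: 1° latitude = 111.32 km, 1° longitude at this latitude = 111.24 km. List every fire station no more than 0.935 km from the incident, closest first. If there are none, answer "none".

P6, P5

Distances from 2.1072°N, 103.8048°E:
P1: 1.0039 km
P2: 1.0438 km
P3: 1.1401 km
P4: 1.8362 km
P5: 0.8688 km
P6: 0.7112 km
P7: 1.8099 km
P8: 1.4016 km
Threshold 0.935 km: P6 (0.7112 km), P5 (0.8688 km) are within range.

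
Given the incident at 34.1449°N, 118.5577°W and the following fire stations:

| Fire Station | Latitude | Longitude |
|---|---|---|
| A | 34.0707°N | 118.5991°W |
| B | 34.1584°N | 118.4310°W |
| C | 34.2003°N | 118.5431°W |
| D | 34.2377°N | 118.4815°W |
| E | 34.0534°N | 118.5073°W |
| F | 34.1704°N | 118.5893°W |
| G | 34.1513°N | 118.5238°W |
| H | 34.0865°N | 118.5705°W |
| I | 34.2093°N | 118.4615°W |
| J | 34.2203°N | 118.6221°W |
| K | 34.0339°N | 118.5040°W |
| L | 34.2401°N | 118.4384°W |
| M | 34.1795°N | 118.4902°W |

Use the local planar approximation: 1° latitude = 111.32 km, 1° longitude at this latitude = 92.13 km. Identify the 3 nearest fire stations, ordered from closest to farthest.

Distances from 34.1449°N, 118.5577°W:
A: √((-0.0742·111.32)² + (-0.0414·92.13)²) = √(68.226675 + 14.547984) = 9.0981 km
B: √((0.0135·111.32)² + (0.1267·92.13)²) = √(2.258468 + 136.255917) = 11.7692 km
C: √((0.0554·111.32)² + (0.0146·92.13)²) = √(38.033468 + 1.809289) = 6.3121 km
D: √((0.0928·111.32)² + (0.0762·92.13)²) = √(106.719148 + 49.284696) = 12.4901 km
E: √((-0.0915·111.32)² + (0.0504·92.13)²) = √(103.750114 + 21.560718) = 11.1942 km
F: √((0.0255·111.32)² + (-0.0316·92.13)²) = √(8.057991 + 8.475714) = 4.0662 km
G: √((0.0064·111.32)² + (0.0339·92.13)²) = √(0.507582 + 9.754422) = 3.2034 km
H: √((-0.0584·111.32)² + (-0.0128·92.13)²) = √(42.264145 + 1.390664) = 6.6072 km
I: √((0.0644·111.32)² + (0.0962·92.13)²) = √(51.394676 + 78.551103) = 11.3994 km
J: √((0.0754·111.32)² + (-0.0644·92.13)²) = √(70.451312 + 35.202530) = 10.2788 km
K: √((-0.1110·111.32)² + (0.0537·92.13)²) = √(152.683587 + 24.476579) = 13.3102 km
L: √((0.0952·111.32)² + (0.1193·92.13)²) = √(112.310482 + 120.804477) = 15.2681 km
M: √((0.0346·111.32)² + (0.0675·92.13)²) = √(14.835377 + 38.673163) = 7.3150 km
Sorted: G (3.2034 km) < F (4.0662 km) < C (6.3121 km) < H (6.6072 km) < M (7.3150 km) < …

G, F, C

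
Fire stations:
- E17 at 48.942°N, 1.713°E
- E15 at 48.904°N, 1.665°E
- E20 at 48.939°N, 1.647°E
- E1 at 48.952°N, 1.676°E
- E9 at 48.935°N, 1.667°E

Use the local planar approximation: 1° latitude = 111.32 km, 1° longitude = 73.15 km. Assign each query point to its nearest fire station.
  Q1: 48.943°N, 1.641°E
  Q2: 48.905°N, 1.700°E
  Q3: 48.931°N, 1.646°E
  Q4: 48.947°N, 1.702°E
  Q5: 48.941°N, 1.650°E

Q1 at 48.943°N, 1.641°E:
  E17: √((-0.001·111.32)² + (0.072·73.15)²) = √(0.012392 + 27.739182) = 5.2680 km
  E15: √((-0.039·111.32)² + (0.024·73.15)²) = √(18.848449 + 3.082131) = 4.6830 km
  E20: √((-0.004·111.32)² + (0.006·73.15)²) = √(0.198274 + 0.192633) = 0.6252 km
  E1: √((0.009·111.32)² + (0.035·73.15)²) = √(1.003764 + 6.554880) = 2.7493 km
  E9: √((-0.008·111.32)² + (0.026·73.15)²) = √(0.793097 + 3.617224) = 2.1001 km
  → nearest: E20 (0.6252 km)
Q2 at 48.905°N, 1.700°E:
  E17: √((0.037·111.32)² + (0.013·73.15)²) = √(16.964843 + 0.904306) = 4.2272 km
  E15: √((-0.001·111.32)² + (-0.035·73.15)²) = √(0.012392 + 6.554880) = 2.5627 km
  E20: √((0.034·111.32)² + (-0.053·73.15)²) = √(14.325317 + 15.030741) = 5.4181 km
  E1: √((0.047·111.32)² + (-0.024·73.15)²) = √(27.374243 + 3.082131) = 5.5187 km
  E9: √((0.030·111.32)² + (-0.033·73.15)²) = √(11.152928 + 5.827155) = 4.1207 km
  → nearest: E15 (2.5627 km)
Q3 at 48.931°N, 1.646°E:
  E17: √((0.011·111.32)² + (0.067·73.15)²) = √(1.499449 + 24.020291) = 5.0517 km
  E15: √((-0.027·111.32)² + (0.019·73.15)²) = √(9.033872 + 1.931683) = 3.3114 km
  E20: √((0.008·111.32)² + (0.001·73.15)²) = √(0.793097 + 0.005351) = 0.8936 km
  E1: √((0.021·111.32)² + (0.030·73.15)²) = √(5.464935 + 4.815830) = 3.2064 km
  E9: √((0.004·111.32)² + (0.021·73.15)²) = √(0.198274 + 2.359757) = 1.5994 km
  → nearest: E20 (0.8936 km)
Q4 at 48.947°N, 1.702°E:
  E17: √((-0.005·111.32)² + (0.011·73.15)²) = √(0.309804 + 0.647462) = 0.9784 km
  E15: √((-0.043·111.32)² + (-0.037·73.15)²) = √(22.913071 + 7.325413) = 5.4990 km
  E20: √((-0.008·111.32)² + (-0.055·73.15)²) = √(0.793097 + 16.186541) = 4.1206 km
  E1: √((0.005·111.32)² + (-0.026·73.15)²) = √(0.309804 + 3.617224) = 1.9817 km
  E9: √((-0.012·111.32)² + (-0.035·73.15)²) = √(1.784469 + 6.554880) = 2.8878 km
  → nearest: E17 (0.9784 km)
Q5 at 48.941°N, 1.650°E:
  E17: √((0.001·111.32)² + (0.063·73.15)²) = √(0.012392 + 21.237811) = 4.6098 km
  E15: √((-0.037·111.32)² + (0.015·73.15)²) = √(16.964843 + 1.203958) = 4.2625 km
  E20: √((-0.002·111.32)² + (-0.003·73.15)²) = √(0.049569 + 0.048158) = 0.3126 km
  E1: √((0.011·111.32)² + (0.026·73.15)²) = √(1.499449 + 3.617224) = 2.2620 km
  E9: √((-0.006·111.32)² + (0.017·73.15)²) = √(0.446117 + 1.546417) = 1.4116 km
  → nearest: E20 (0.3126 km)

Q1→E20; Q2→E15; Q3→E20; Q4→E17; Q5→E20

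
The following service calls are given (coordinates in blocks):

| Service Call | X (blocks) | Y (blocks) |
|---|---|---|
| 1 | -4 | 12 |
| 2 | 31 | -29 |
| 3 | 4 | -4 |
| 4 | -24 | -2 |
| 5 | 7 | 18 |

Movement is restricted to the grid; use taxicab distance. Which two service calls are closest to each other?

1 and 5

Pairwise distances:
1–5: 17 blocks
1–3: 24 blocks
3–5: 25 blocks
3–4: 30 blocks
1–4: 34 blocks
4–5: 51 blocks
2–3: 52 blocks
2–5: 71 blocks
1–2: 76 blocks
2–4: 82 blocks
Closest pair: 1–5 at 17 blocks.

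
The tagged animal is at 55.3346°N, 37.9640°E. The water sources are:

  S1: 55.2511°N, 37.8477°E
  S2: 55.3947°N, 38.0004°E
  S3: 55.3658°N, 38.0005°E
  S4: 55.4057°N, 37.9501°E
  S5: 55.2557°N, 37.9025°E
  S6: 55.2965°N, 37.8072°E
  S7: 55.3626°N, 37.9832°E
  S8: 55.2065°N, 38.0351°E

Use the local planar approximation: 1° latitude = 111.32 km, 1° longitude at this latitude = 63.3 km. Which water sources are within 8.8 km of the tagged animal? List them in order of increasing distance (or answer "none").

S7, S3, S2, S4

Distances from 55.3346°N, 37.9640°E:
S1: √((-0.0835·111.32)² + (-0.1163·63.3)²) = √(86.401115 + 54.195952) = 11.8574 km
S2: √((0.0601·111.32)² + (0.0364·63.3)²) = √(44.760542 + 5.308969) = 7.0760 km
S3: √((0.0312·111.32)² + (0.0365·63.3)²) = √(12.063007 + 5.338179) = 4.1715 km
S4: √((0.0711·111.32)² + (-0.0139·63.3)²) = √(62.644882 + 0.774171) = 7.9636 km
S5: √((-0.0789·111.32)² + (-0.0615·63.3)²) = √(77.143689 + 15.155060) = 9.6072 km
S6: √((-0.0381·111.32)² + (-0.1568·63.3)²) = √(17.988558 + 98.514359) = 10.7937 km
S7: √((0.0280·111.32)² + (0.0192·63.3)²) = √(9.715440 + 1.477100) = 3.3455 km
S8: √((-0.1281·111.32)² + (0.0711·63.3)²) = √(203.350224 + 20.255670) = 14.9535 km
Threshold 8.8 km: S7 (3.3455 km), S3 (4.1715 km), S2 (7.0760 km), S4 (7.9636 km) are within range.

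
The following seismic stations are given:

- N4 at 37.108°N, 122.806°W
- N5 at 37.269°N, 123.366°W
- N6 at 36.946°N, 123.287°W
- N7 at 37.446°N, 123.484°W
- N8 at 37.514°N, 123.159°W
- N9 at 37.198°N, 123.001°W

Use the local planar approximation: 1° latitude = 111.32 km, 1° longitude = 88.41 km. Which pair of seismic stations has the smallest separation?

Pairwise distances:
N4–N5: 52.654 km
N4–N6: 46.191 km
N4–N7: 70.773 km
N4–N8: 54.924 km
N4–N9: 19.940 km
N5–N6: 36.628 km
N5–N7: 22.295 km
N5–N8: 32.844 km
N5–N9: 33.223 km
N6–N7: 58.321 km
N6–N8: 64.234 km
N6–N9: 37.766 km
N7–N8: 29.714 km
N7–N9: 50.849 km
N8–N9: 37.849 km
Closest pair: N4–N9 at 19.940 km.

N4 and N9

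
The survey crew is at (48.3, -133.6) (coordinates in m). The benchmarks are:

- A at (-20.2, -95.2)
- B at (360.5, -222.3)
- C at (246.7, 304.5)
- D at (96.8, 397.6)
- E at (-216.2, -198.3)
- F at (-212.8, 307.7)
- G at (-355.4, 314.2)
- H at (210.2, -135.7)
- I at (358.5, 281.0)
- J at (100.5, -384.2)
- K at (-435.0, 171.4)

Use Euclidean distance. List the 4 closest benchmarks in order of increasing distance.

Distances from (48.3, -133.6):
A: 78.5 m
B: 324.6 m
C: 480.9 m
D: 533.4 m
E: 272.3 m
F: 512.8 m
G: 602.9 m
H: 161.9 m
I: 517.8 m
J: 256.0 m
K: 571.5 m
Sorted: A (78.5 m) < H (161.9 m) < J (256.0 m) < E (272.3 m) < B (324.6 m) < C (480.9 m) < …

A, H, J, E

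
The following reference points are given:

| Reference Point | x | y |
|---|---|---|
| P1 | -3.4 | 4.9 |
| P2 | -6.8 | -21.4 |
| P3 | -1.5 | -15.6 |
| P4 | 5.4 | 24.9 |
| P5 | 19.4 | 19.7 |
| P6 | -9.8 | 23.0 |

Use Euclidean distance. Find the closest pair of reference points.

Pairwise distances:
P2–P3: √((5.3)² + (5.8)²) = √(28.090 + 33.640) = 7.9
P4–P5: √((14.0)² + (-5.2)²) = √(196.000 + 27.040) = 14.9
P4–P6: √((-15.2)² + (-1.9)²) = √(231.040 + 3.610) = 15.3
P1–P6: √((-6.4)² + (18.1)²) = √(40.960 + 327.610) = 19.2
P1–P3: √((1.9)² + (-20.5)²) = √(3.610 + 420.250) = 20.6
P1–P4: √((8.8)² + (20.0)²) = √(77.440 + 400.000) = 21.9
P1–P2: √((-3.4)² + (-26.3)²) = √(11.560 + 691.690) = 26.5
P1–P5: √((22.8)² + (14.8)²) = √(519.840 + 219.040) = 27.2
P5–P6: √((-29.2)² + (3.3)²) = √(852.640 + 10.890) = 29.4
P3–P6: √((-8.3)² + (38.6)²) = √(68.890 + 1489.960) = 39.5
P3–P5: √((20.9)² + (35.3)²) = √(436.810 + 1246.090) = 41.0
P3–P4: √((6.9)² + (40.5)²) = √(47.610 + 1640.250) = 41.1
P2–P6: √((-3.0)² + (44.4)²) = √(9.000 + 1971.360) = 44.5
P2–P4: √((12.2)² + (46.3)²) = √(148.840 + 2143.690) = 47.9
P2–P5: √((26.2)² + (41.1)²) = √(686.440 + 1689.210) = 48.7
Closest pair: P2–P3 at 7.9.

P2 and P3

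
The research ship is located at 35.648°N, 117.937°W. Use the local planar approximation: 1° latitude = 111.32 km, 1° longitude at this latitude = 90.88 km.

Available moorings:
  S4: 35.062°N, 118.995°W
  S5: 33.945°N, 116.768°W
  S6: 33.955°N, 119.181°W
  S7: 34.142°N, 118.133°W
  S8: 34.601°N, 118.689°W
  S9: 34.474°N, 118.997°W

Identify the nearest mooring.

S4

Distances from 35.648°N, 117.937°W:
S4: √((-0.586·111.32)² + (-1.058·90.88)²) = √(4255.41213 + 9245.02249) = 116.191 km
S5: √((-1.703·111.32)² + (1.169·90.88)²) = √(35939.80292 + 11286.66563) = 217.317 km
S6: √((-1.693·111.32)² + (-1.244·90.88)²) = √(35518.96576 + 12781.36971) = 219.773 km
S7: √((-1.506·111.32)² + (-0.196·90.88)²) = √(28105.82508 + 317.28444) = 168.592 km
S8: √((-1.047·111.32)² + (-0.752·90.88)²) = √(13584.37803 + 4670.59616) = 135.111 km
S9: √((-1.174·111.32)² + (-1.060·90.88)²) = √(17079.79246 + 9280.00836) = 162.357 km
Minimum: S4 at 116.191 km.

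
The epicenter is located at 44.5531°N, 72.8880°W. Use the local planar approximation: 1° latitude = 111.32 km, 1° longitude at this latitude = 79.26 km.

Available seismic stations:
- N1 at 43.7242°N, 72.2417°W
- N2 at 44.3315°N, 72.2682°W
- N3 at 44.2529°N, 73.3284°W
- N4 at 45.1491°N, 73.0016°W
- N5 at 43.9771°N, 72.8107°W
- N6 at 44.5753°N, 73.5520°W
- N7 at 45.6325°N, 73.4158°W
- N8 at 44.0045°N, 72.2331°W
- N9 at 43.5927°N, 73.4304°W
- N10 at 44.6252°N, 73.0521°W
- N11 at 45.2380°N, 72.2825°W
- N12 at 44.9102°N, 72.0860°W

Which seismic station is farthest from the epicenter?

Distances from 44.5531°N, 72.8880°W:
N1: 105.5387 km
N2: 54.9712 km
N3: 48.3241 km
N4: 66.9549 km
N5: 64.4124 km
N6: 52.6866 km
N7: 127.2328 km
N8: 80.1495 km
N9: 115.2316 km
N10: 15.2837 km
N11: 90.0901 km
N12: 74.9730 km
Maximum: N7 at 127.2328 km.

N7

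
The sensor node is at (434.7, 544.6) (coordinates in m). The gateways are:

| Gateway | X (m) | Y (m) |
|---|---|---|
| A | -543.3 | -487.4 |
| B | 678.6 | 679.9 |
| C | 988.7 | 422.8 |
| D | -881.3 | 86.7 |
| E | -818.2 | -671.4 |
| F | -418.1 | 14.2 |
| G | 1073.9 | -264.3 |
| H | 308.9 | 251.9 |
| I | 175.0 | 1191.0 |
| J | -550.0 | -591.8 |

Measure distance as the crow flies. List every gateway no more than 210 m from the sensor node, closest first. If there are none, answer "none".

none

Distances from (434.7, 544.6):
A: √((-978.0)² + (-1032.0)²) = √(956484.000 + 1065024.000) = 1421.8 m
B: √((243.9)² + (135.3)²) = √(59487.210 + 18306.090) = 278.9 m
C: √((554.0)² + (-121.8)²) = √(306916.000 + 14835.240) = 567.2 m
D: √((-1316.0)² + (-457.9)²) = √(1731856.000 + 209672.410) = 1393.4 m
E: √((-1252.9)² + (-1216.0)²) = √(1569758.410 + 1478656.000) = 1746.0 m
F: √((-852.8)² + (-530.4)²) = √(727267.840 + 281324.160) = 1004.3 m
G: √((639.2)² + (-808.9)²) = √(408576.640 + 654319.210) = 1031.0 m
H: √((-125.8)² + (-292.7)²) = √(15825.640 + 85673.290) = 318.6 m
I: √((-259.7)² + (646.4)²) = √(67444.090 + 417832.960) = 696.6 m
J: √((-984.7)² + (-1136.4)²) = √(969634.090 + 1291404.960) = 1503.7 m
Threshold 210 m: none within range.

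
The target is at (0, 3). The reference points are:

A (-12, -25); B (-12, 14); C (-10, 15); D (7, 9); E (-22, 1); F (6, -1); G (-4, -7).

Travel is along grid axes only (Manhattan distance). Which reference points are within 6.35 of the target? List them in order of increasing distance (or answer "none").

Distances from (0, 3):
A: |-12| + |-28| = 12 + 28 = 40
B: |-12| + |11| = 12 + 11 = 23
C: |-10| + |12| = 10 + 12 = 22
D: |7| + |6| = 7 + 6 = 13
E: |-22| + |-2| = 22 + 2 = 24
F: |6| + |-4| = 6 + 4 = 10
G: |-4| + |-10| = 4 + 10 = 14
Threshold 6.35: none within range.

none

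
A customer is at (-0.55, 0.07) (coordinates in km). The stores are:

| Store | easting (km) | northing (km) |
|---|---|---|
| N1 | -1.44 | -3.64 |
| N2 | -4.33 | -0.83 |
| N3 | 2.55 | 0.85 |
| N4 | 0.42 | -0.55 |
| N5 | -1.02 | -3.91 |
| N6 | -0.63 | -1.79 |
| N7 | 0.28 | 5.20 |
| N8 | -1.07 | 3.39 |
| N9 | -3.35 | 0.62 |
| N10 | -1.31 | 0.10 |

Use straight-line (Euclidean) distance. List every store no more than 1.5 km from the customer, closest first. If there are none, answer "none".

Distances from (-0.55, 0.07):
N1: 3.82 km
N2: 3.89 km
N3: 3.20 km
N4: 1.15 km
N5: 4.01 km
N6: 1.86 km
N7: 5.20 km
N8: 3.36 km
N9: 2.85 km
N10: 0.76 km
Threshold 1.5 km: N10 (0.76 km), N4 (1.15 km) are within range.

N10, N4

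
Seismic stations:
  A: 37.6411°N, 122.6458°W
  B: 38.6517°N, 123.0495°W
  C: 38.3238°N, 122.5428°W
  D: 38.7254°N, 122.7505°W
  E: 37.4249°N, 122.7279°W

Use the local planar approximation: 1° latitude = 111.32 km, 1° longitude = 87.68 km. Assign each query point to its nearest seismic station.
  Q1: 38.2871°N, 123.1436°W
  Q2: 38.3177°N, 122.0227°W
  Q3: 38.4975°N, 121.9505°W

Q1→B; Q2→C; Q3→C

Q1 at 38.2871°N, 123.1436°W:
  A: √((-0.6460·111.32)² + (0.4978·87.68)²) = √(5171.439298 + 1905.069688) = 84.1220 km
  B: √((0.3646·111.32)² + (0.0941·87.68)²) = √(1647.326648 + 68.073852) = 41.4174 km
  C: √((0.0367·111.32)² + (0.6008·87.68)²) = √(16.690853 + 2774.986855) = 52.8363 km
  D: √((0.4383·111.32)² + (0.3931·87.68)²) = √(2380.615937 + 1187.974640) = 59.7377 km
  E: √((-0.8622·111.32)² + (0.4157·87.68)²) = √(9212.180364 + 1328.498692) = 102.6678 km
  → nearest: B (41.4174 km)
Q2 at 38.3177°N, 122.0227°W:
  A: √((-0.6766·111.32)² + (-0.6231·87.68)²) = √(5672.968632 + 2984.809270) = 93.0472 km
  B: √((0.3340·111.32)² + (-1.0268·87.68)²) = √(1382.417838 + 8105.369209) = 97.4053 km
  C: √((0.0061·111.32)² + (-0.5201·87.68)²) = √(0.461112 + 2079.575967) = 45.6074 km
  D: √((0.4077·111.32)² + (-0.7278·87.68)²) = √(2059.813111 + 4072.163293) = 78.3069 km
  E: √((-0.8928·111.32)² + (-0.7052·87.68)²) = √(9877.675587 + 3823.188310) = 117.0507 km
  → nearest: C (45.6074 km)
Q3 at 38.4975°N, 121.9505°W:
  A: √((-0.8564·111.32)² + (-0.6953·87.68)²) = √(9088.656975 + 3716.597591) = 113.1603 km
  B: √((0.1542·111.32)² + (-1.0990·87.68)²) = √(294.655901 + 9285.311271) = 97.8773 km
  C: √((-0.1737·111.32)² + (-0.5923·87.68)²) = √(373.891879 + 2697.022363) = 55.4158 km
  D: √((0.2279·111.32)² + (-0.8000·87.68)²) = √(643.628173 + 4920.180736) = 74.5909 km
  E: √((-1.0726·111.32)² + (-0.7774·87.68)²) = √(14256.797485 + 4646.117136) = 137.4879 km
  → nearest: C (55.4158 km)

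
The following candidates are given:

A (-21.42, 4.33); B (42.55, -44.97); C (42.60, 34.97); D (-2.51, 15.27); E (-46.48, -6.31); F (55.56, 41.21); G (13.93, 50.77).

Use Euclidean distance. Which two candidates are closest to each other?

C and F

Pairwise distances:
C–F: √((12.96)² + (6.24)²) = √(167.9616 + 38.9376) = 14.38
A–D: √((18.91)² + (10.94)²) = √(357.5881 + 119.6836) = 21.85
A–E: √((-25.06)² + (-10.64)²) = √(628.0036 + 113.2096) = 27.23
C–G: √((-28.67)² + (15.80)²) = √(821.9689 + 249.6400) = 32.74
D–G: √((16.44)² + (35.50)²) = √(270.2736 + 1260.2500) = 39.12
F–G: √((-41.63)² + (9.56)²) = √(1733.0569 + 91.3936) = 42.71
D–E: √((-43.97)² + (-21.58)²) = √(1933.3609 + 465.6964) = 48.98
C–D: √((-45.11)² + (-19.70)²) = √(2034.9121 + 388.0900) = 49.22
A–G: √((35.35)² + (46.44)²) = √(1249.6225 + 2156.6736) = 58.36
D–F: √((58.07)² + (25.94)²) = √(3372.1249 + 672.8836) = 63.60
A–C: √((64.02)² + (30.64)²) = √(4098.5604 + 938.8096) = 70.97
B–D: √((-45.06)² + (60.24)²) = √(2030.4036 + 3628.8576) = 75.23
B–C: √((0.05)² + (79.94)²) = √(0.0025 + 6390.4036) = 79.94
A–B: √((63.97)² + (-49.30)²) = √(4092.1609 + 2430.4900) = 80.76
E–G: √((60.41)² + (57.08)²) = √(3649.3681 + 3258.1264) = 83.11
A–F: √((76.98)² + (36.88)²) = √(5925.9204 + 1360.1344) = 85.36
B–F: √((13.01)² + (86.18)²) = √(169.2601 + 7426.9924) = 87.16
B–E: √((-89.03)² + (38.66)²) = √(7926.3409 + 1494.5956) = 97.06
C–E: √((-89.08)² + (-41.28)²) = √(7935.2464 + 1704.0384) = 98.18
B–G: √((-28.62)² + (95.74)²) = √(819.1044 + 9166.1476) = 99.93
E–F: √((102.04)² + (47.52)²) = √(10412.1616 + 2258.1504) = 112.56
Closest pair: C–F at 14.38.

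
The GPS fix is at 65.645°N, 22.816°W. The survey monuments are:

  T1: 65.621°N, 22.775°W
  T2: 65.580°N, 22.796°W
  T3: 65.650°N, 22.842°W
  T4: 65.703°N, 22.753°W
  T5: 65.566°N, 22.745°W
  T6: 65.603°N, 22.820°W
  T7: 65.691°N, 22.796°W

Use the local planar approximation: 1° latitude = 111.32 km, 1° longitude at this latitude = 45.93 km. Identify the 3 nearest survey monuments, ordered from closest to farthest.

Distances from 65.645°N, 22.816°W:
T1: 3.269 km
T2: 7.294 km
T3: 1.318 km
T4: 7.075 km
T5: 9.379 km
T6: 4.679 km
T7: 5.202 km
Sorted: T3 (1.318 km) < T1 (3.269 km) < T6 (4.679 km) < T7 (5.202 km) < T4 (7.075 km) < …

T3, T1, T6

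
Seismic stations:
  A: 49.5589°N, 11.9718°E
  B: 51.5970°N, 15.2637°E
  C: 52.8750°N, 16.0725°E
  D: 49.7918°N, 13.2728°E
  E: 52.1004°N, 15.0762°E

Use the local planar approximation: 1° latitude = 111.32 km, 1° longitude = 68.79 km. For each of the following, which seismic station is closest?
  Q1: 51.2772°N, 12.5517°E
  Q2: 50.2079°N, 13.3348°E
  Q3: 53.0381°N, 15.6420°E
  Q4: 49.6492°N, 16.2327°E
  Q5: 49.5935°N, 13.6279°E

Q1 at 51.2772°N, 12.5517°E:
  A: √((-1.7183·111.32)² + (-0.5799·68.79)²) = √(36588.480641 + 1591.317491) = 195.3965 km
  B: √((0.3198·111.32)² + (2.7120·68.79)²) = √(1267.369683 + 34804.066460) = 189.9248 km
  C: √((1.5978·111.32)² + (3.5208·68.79)²) = √(31636.703839 + 58658.821038) = 300.4921 km
  D: √((-1.4854·111.32)² + (0.7211·68.79)²) = √(27342.186072 + 2460.603345) = 172.6348 km
  E: √((0.8232·111.32)² + (2.5245·68.79)²) = √(8397.637409 + 30157.918899) = 196.3557 km
  → nearest: D (172.6348 km)
Q2 at 50.2079°N, 13.3348°E:
  A: √((-0.6490·111.32)² + (-1.3630·68.79)²) = √(5219.582771 + 8791.081991) = 118.3667 km
  B: √((1.3891·111.32)² + (1.9289·68.79)²) = √(23911.863228 + 17606.378948) = 203.7603 km
  C: √((2.6671·111.32)² + (2.7377·68.79)²) = √(88150.543456 + 35466.826534) = 351.5926 km
  D: √((-0.4161·111.32)² + (-0.0620·68.79)²) = √(2145.565745 + 18.190054) = 46.5162 km
  E: √((1.8925·111.32)² + (1.7414·68.79)²) = √(44383.155064 + 14349.861160) = 242.3490 km
  → nearest: D (46.5162 km)
Q3 at 53.0381°N, 15.6420°E:
  A: √((-3.4792·111.32)² + (-3.6702·68.79)²) = √(150004.809803 + 63742.645016) = 462.3283 km
  B: √((-1.4411·111.32)² + (-0.3783·68.79)²) = √(25735.619782 + 677.209905) = 162.5202 km
  C: √((-0.1631·111.32)² + (0.4305·68.79)²) = √(329.650939 + 876.994623) = 34.7368 km
  D: √((-3.2463·111.32)² + (-2.3692·68.79)²) = √(130594.142724 + 26561.589885) = 396.4287 km
  E: √((-0.9377·111.32)² + (-0.5658·68.79)²) = √(10896.178955 + 1514.873977) = 111.4049 km
  → nearest: C (34.7368 km)
Q4 at 49.6492°N, 16.2327°E:
  A: √((-0.0903·111.32)² + (-4.2609·68.79)²) = √(101.046644 + 85911.895762) = 293.2796 km
  B: √((1.9478·111.32)² + (-0.9690·68.79)²) = √(47014.856872 + 4443.223639) = 226.8437 km
  C: √((3.2258·111.32)² + (-0.1602·68.79)²) = √(128949.977435 + 121.443882) = 359.2651 km
  D: √((0.1426·111.32)² + (-2.9599·68.79)²) = √(251.991242 + 41457.651484) = 204.2294 km
  E: √((2.4512·111.32)² + (-1.1565·68.79)²) = √(74456.718398 + 6329.099060) = 284.2285 km
  → nearest: D (204.2294 km)
Q5 at 49.5935°N, 13.6279°E:
  A: √((-0.0346·111.32)² + (-1.6561·68.79)²) = √(14.835377 + 12978.477043) = 113.9882 km
  B: √((2.0035·111.32)² + (1.6358·68.79)²) = √(49742.211397 + 12662.254162) = 249.8089 km
  C: √((3.2815·111.32)² + (2.4446·68.79)²) = √(133441.591360 + 28279.142331) = 402.1452 km
  D: √((0.1983·111.32)² + (-0.3551·68.79)²) = √(487.294852 + 596.694402) = 32.9240 km
  E: √((2.5069·111.32)² + (1.4483·68.79)²) = √(77879.008903 + 9925.849370) = 296.3188 km
  → nearest: D (32.9240 km)

Q1→D; Q2→D; Q3→C; Q4→D; Q5→D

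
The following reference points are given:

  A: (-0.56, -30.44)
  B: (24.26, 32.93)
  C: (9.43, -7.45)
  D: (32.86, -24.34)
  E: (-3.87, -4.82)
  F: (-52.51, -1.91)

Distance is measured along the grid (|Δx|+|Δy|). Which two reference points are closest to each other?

Pairwise distances:
A–B: |24.82| + |63.37| = 24.82 + 63.37 = 88.19
A–C: |9.99| + |22.99| = 9.99 + 22.99 = 32.98
A–D: |33.42| + |6.10| = 33.42 + 6.10 = 39.52
A–E: |-3.31| + |25.62| = 3.31 + 25.62 = 28.93
A–F: |-51.95| + |28.53| = 51.95 + 28.53 = 80.48
B–C: |-14.83| + |-40.38| = 14.83 + 40.38 = 55.21
B–D: |8.60| + |-57.27| = 8.60 + 57.27 = 65.87
B–E: |-28.13| + |-37.75| = 28.13 + 37.75 = 65.88
B–F: |-76.77| + |-34.84| = 76.77 + 34.84 = 111.61
C–D: |23.43| + |-16.89| = 23.43 + 16.89 = 40.32
C–E: |-13.30| + |2.63| = 13.30 + 2.63 = 15.93
C–F: |-61.94| + |5.54| = 61.94 + 5.54 = 67.48
D–E: |-36.73| + |19.52| = 36.73 + 19.52 = 56.25
D–F: |-85.37| + |22.43| = 85.37 + 22.43 = 107.80
E–F: |-48.64| + |2.91| = 48.64 + 2.91 = 51.55
Closest pair: C–E at 15.93.

C and E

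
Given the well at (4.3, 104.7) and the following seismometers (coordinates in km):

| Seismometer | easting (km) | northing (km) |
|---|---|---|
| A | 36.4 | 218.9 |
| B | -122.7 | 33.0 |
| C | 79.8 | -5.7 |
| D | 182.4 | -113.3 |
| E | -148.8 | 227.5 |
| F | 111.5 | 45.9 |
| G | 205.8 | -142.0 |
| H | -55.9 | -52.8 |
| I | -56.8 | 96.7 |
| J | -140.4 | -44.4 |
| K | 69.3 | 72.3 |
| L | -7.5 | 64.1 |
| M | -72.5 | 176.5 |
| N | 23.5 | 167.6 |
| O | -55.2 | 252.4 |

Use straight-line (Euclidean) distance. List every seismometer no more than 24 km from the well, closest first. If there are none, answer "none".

none

Distances from (4.3, 104.7):
A: 118.6 km
B: 145.8 km
C: 133.7 km
D: 281.5 km
E: 196.3 km
F: 122.3 km
G: 318.5 km
H: 168.6 km
I: 61.6 km
J: 207.8 km
K: 72.6 km
L: 42.3 km
M: 105.1 km
N: 65.8 km
O: 159.2 km
Threshold 24 km: none within range.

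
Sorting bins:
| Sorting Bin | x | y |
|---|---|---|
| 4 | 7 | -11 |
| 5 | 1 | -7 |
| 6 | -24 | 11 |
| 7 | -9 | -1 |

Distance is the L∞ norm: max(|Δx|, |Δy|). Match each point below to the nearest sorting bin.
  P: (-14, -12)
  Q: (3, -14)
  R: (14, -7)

P at (-14, -12):
  4: 21
  5: 15
  6: 23
  7: 11
  → nearest: 7 (11)
Q at (3, -14):
  4: 4
  5: 7
  6: 27
  7: 13
  → nearest: 4 (4)
R at (14, -7):
  4: 7
  5: 13
  6: 38
  7: 23
  → nearest: 4 (7)

P→7; Q→4; R→4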